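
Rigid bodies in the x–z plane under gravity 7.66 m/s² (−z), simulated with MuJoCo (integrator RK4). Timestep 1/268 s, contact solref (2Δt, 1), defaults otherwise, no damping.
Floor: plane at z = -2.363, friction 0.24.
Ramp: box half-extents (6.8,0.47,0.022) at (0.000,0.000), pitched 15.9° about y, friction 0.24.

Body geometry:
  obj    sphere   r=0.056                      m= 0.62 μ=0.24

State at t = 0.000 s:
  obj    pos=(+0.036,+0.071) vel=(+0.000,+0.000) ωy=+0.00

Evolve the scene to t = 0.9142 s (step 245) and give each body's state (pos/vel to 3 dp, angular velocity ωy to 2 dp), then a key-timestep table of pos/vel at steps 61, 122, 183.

State at t = 0.9142 s:
  obj    pos=(+0.638,-0.101) vel=(+1.318,-0.375) ωy=+24.47

Key-timestep trajectory:
   step    t(s)  obj.x    obj.z    obj.vx   obj.vz 
     61  0.2276   +0.073  +0.060  +0.328  -0.093
    122  0.4552   +0.185  +0.028  +0.656  -0.187
    183  0.6828   +0.372  -0.025  +0.984  -0.280


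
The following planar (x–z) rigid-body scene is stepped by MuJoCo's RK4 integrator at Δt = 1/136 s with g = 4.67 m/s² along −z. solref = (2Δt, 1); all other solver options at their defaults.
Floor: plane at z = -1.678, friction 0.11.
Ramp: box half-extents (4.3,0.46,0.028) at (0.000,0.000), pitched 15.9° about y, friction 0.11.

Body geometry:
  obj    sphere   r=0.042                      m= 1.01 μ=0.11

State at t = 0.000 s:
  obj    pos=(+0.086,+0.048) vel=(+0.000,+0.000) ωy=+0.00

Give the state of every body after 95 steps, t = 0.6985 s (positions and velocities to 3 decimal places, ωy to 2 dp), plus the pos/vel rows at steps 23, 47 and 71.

State at t = 0.6985 s:
  obj    pos=(+0.301,-0.013) vel=(+0.614,-0.175) ωy=+15.19

Key-timestep trajectory:
   step    t(s)  obj.x    obj.z    obj.vx   obj.vz 
     23  0.1691   +0.099  +0.045  +0.149  -0.042
     47  0.3456   +0.139  +0.033  +0.304  -0.087
     71  0.5221   +0.206  +0.014  +0.459  -0.131


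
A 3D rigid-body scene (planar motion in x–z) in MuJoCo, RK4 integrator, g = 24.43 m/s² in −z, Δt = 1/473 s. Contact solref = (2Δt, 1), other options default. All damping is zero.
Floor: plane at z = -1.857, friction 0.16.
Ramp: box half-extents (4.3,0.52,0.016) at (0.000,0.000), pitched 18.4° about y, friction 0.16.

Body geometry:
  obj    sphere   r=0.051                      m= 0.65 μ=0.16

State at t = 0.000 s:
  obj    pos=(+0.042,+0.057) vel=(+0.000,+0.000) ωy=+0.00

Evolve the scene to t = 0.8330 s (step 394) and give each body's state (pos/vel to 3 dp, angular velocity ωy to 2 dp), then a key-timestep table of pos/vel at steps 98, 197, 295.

State at t = 0.8330 s:
  obj    pos=(+1.855,-0.547) vel=(+4.354,-1.448) ωy=+89.95

Key-timestep trajectory:
   step    t(s)  obj.x    obj.z    obj.vx   obj.vz 
     98  0.2072   +0.154  +0.019  +1.083  -0.360
    197  0.4165   +0.495  -0.094  +2.177  -0.724
    295  0.6237   +1.059  -0.282  +3.260  -1.084


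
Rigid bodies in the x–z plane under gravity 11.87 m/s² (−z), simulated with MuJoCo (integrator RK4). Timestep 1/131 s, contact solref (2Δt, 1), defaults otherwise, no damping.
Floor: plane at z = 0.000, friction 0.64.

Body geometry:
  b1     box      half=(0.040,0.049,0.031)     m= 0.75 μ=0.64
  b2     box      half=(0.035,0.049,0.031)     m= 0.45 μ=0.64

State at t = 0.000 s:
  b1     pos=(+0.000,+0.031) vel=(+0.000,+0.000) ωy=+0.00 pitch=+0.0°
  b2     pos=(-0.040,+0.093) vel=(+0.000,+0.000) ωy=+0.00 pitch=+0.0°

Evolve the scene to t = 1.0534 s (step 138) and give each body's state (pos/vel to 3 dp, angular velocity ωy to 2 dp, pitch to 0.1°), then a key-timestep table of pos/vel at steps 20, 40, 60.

State at t = 1.0534 s:
  b1     pos=(+0.000,+0.031) vel=(+0.000,+0.000) ωy=+0.00 pitch=+0.0°
  b2     pos=(-0.079,+0.035) vel=(+0.000,+0.000) ωy=+0.00 pitch=-90.0°

Key-timestep trajectory:
   step    t(s)  b1.x    b1.z    b1.vx   b1.vz   b2.x    b2.z    b2.vx   b2.vz 
     20  0.1527   +0.000  +0.031  +0.000  +0.000   -0.041  +0.093  -0.010  +0.000
     40  0.3053   +0.000  +0.031  +0.000  +0.000   -0.046  +0.092  -0.090  -0.017
     60  0.4580   +0.000  +0.031  +0.000  +0.000   -0.078  +0.050  -0.277  -0.908


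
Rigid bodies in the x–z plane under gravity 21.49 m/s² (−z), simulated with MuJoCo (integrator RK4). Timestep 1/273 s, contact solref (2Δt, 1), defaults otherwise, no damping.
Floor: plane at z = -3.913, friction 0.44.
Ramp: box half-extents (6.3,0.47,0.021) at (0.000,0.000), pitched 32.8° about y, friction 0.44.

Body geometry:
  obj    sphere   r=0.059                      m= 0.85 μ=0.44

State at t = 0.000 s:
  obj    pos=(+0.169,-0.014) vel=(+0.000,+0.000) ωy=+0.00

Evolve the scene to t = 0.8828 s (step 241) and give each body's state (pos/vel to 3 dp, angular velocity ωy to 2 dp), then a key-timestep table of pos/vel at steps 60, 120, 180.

State at t = 0.8828 s:
  obj    pos=(+2.893,-1.769) vel=(+6.170,-3.976) ωy=+124.40

Key-timestep trajectory:
   step    t(s)  obj.x    obj.z    obj.vx   obj.vz 
     60  0.2198   +0.338  -0.123  +1.536  -0.990
    120  0.4396   +0.844  -0.449  +3.072  -1.980
    180  0.6593   +1.688  -0.993  +4.608  -2.970


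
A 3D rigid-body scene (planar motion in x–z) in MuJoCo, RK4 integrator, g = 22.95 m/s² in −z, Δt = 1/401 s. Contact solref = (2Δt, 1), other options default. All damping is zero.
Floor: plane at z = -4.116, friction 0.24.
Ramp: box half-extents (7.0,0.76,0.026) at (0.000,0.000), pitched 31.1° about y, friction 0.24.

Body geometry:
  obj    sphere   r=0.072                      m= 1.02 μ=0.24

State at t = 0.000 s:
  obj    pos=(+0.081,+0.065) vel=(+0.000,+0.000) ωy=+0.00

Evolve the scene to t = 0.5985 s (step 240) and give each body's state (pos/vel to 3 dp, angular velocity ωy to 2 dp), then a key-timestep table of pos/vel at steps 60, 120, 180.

State at t = 0.5985 s:
  obj    pos=(+1.380,-0.718) vel=(+4.340,-2.618) ωy=+70.37

Key-timestep trajectory:
   step    t(s)  obj.x    obj.z    obj.vx   obj.vz 
     60  0.1496   +0.162  +0.016  +1.085  -0.655
    120  0.2993   +0.406  -0.130  +2.170  -1.309
    180  0.4489   +0.812  -0.375  +3.255  -1.963


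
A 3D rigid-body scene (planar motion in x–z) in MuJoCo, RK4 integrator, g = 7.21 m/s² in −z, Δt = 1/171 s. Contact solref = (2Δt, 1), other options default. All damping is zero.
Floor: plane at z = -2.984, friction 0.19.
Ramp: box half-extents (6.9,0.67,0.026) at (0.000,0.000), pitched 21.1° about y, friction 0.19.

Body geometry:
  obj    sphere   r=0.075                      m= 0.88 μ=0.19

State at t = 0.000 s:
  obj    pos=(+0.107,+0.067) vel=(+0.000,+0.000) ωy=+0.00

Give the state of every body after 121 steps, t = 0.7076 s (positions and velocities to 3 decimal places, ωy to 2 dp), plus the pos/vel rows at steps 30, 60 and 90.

State at t = 0.7076 s:
  obj    pos=(+0.540,-0.100) vel=(+1.224,-0.472) ωy=+17.49

Key-timestep trajectory:
   step    t(s)  obj.x    obj.z    obj.vx   obj.vz 
     30  0.1754   +0.134  +0.057  +0.304  -0.117
     60  0.3509   +0.214  +0.026  +0.607  -0.234
     90  0.5263   +0.347  -0.026  +0.911  -0.351


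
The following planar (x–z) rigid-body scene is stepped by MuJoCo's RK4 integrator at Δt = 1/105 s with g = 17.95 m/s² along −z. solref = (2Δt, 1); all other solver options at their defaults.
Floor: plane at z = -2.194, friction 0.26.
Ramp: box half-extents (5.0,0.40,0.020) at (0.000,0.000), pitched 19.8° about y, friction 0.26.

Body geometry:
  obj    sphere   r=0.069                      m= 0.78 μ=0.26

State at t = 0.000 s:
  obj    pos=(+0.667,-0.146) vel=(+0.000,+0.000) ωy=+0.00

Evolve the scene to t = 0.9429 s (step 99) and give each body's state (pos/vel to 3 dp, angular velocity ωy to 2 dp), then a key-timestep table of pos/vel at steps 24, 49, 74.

State at t = 0.9429 s:
  obj    pos=(+2.484,-0.800) vel=(+3.853,-1.387) ωy=+59.33

Key-timestep trajectory:
   step    t(s)  obj.x    obj.z    obj.vx   obj.vz 
     24  0.2286   +0.774  -0.184  +0.934  -0.336
     49  0.4667   +1.112  -0.306  +1.907  -0.687
     74  0.7048   +1.682  -0.511  +2.880  -1.037


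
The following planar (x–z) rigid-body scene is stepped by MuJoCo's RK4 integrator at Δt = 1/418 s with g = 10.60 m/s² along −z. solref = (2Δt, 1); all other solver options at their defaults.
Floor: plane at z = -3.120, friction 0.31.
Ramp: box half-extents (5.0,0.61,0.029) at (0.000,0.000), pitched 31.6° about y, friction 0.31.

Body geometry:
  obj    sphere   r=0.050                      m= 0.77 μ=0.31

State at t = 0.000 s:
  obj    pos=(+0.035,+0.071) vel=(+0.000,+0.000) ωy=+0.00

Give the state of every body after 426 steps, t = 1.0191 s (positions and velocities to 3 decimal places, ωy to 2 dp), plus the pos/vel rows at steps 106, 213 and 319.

State at t = 1.0191 s:
  obj    pos=(+1.790,-1.008) vel=(+3.444,-2.119) ωy=+80.86

Key-timestep trajectory:
   step    t(s)  obj.x    obj.z    obj.vx   obj.vz 
    106  0.2536   +0.144  +0.004  +0.857  -0.527
    213  0.5096   +0.474  -0.199  +1.722  -1.059
    319  0.7632   +1.019  -0.534  +2.579  -1.587


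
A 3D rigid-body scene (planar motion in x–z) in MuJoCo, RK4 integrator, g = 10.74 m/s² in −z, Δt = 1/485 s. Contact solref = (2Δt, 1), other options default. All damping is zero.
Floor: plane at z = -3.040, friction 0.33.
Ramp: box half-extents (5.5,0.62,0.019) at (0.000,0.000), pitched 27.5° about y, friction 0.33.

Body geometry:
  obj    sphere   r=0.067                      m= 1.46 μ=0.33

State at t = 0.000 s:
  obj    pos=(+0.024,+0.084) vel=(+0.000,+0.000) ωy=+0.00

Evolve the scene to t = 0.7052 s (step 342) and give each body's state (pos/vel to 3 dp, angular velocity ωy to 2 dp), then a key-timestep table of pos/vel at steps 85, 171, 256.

State at t = 0.7052 s:
  obj    pos=(+0.805,-0.322) vel=(+2.216,-1.153) ωy=+37.28

Key-timestep trajectory:
   step    t(s)  obj.x    obj.z    obj.vx   obj.vz 
     85  0.1753   +0.072  +0.059  +0.551  -0.287
    171  0.3526   +0.220  -0.017  +1.108  -0.577
    256  0.5278   +0.462  -0.144  +1.659  -0.863


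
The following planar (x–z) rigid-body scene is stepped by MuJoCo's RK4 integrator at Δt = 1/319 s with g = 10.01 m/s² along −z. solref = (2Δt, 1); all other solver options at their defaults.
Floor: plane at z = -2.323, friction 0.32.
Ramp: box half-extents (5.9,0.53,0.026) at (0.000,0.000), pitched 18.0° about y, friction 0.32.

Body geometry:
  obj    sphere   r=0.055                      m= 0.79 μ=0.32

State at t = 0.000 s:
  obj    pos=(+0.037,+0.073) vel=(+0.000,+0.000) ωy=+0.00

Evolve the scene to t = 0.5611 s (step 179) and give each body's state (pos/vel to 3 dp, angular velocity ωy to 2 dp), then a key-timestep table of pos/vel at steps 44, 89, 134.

State at t = 0.5611 s:
  obj    pos=(+0.368,-0.034) vel=(+1.179,-0.383) ωy=+22.54

Key-timestep trajectory:
   step    t(s)  obj.x    obj.z    obj.vx   obj.vz 
     44  0.1379   +0.057  +0.067  +0.290  -0.094
     89  0.2790   +0.119  +0.047  +0.586  -0.191
    134  0.4201   +0.222  +0.013  +0.883  -0.287


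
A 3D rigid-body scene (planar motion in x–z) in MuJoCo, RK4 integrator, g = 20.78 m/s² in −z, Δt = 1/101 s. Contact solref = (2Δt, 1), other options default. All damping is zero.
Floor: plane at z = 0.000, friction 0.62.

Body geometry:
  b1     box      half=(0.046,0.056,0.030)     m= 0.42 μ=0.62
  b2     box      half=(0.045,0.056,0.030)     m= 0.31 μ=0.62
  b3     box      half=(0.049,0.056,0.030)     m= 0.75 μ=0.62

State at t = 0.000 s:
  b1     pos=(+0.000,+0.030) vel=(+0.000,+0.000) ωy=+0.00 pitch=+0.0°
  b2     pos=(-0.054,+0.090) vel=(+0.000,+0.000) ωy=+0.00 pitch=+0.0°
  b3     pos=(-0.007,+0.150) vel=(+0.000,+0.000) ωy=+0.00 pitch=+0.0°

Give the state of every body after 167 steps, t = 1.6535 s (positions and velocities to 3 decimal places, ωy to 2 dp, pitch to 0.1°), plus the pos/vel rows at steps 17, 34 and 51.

State at t = 1.6535 s:
  b1     pos=(+0.000,+0.030) vel=(+0.000,+0.000) ωy=+0.00 pitch=+0.0°
  b2     pos=(-0.095,+0.045) vel=(+0.000,+0.000) ωy=+0.00 pitch=-90.0°
  b3     pos=(+0.115,+0.030) vel=(+0.000,+0.000) ωy=+0.00 pitch=+180.0°

Key-timestep trajectory:
   step    t(s)  b1.x    b1.z    b1.vx   b1.vz   b2.x    b2.z    b2.vx   b2.vz   b3.x    b3.z    b3.vx   b3.vz 
     17  0.1683   +0.000  +0.030  -0.002  +0.000   -0.055  +0.089  -0.004  +0.001   +0.015  +0.137  +0.336  -0.382
     34  0.3366   +0.000  +0.030  +0.000  +0.001   -0.099  +0.041  -0.388  +0.079   +0.102  +0.062  +0.610  -1.309
     51  0.5050   +0.000  +0.030  +0.000  +0.000   -0.091  +0.045  -0.014  +0.045   +0.115  +0.030  +0.000  +0.006


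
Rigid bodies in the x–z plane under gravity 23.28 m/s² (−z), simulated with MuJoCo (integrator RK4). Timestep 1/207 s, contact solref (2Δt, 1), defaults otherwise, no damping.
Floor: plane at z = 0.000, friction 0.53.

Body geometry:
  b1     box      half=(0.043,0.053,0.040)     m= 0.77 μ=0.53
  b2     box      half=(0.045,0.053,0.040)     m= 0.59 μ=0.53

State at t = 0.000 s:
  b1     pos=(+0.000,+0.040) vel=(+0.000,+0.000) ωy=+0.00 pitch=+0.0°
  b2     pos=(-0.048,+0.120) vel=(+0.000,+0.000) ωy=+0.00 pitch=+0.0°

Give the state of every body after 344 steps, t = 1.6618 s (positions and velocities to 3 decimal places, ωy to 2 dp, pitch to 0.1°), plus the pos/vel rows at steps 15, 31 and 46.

State at t = 1.6618 s:
  b1     pos=(+0.000,+0.040) vel=(+0.000,+0.000) ωy=+0.00 pitch=+0.0°
  b2     pos=(-0.097,+0.045) vel=(+0.000,+0.000) ωy=+0.00 pitch=-90.0°

Key-timestep trajectory:
   step    t(s)  b1.x    b1.z    b1.vx   b1.vz   b2.x    b2.z    b2.vx   b2.vz 
     15  0.0725   +0.000  +0.040  +0.000  +0.000   -0.053  +0.119  -0.153  -0.037
     31  0.1498   +0.000  +0.040  +0.000  +0.000   -0.076  +0.104  -0.426  -0.551
     46  0.2222   +0.000  +0.040  +0.000  +0.000   -0.100  +0.042  +0.130  +0.200


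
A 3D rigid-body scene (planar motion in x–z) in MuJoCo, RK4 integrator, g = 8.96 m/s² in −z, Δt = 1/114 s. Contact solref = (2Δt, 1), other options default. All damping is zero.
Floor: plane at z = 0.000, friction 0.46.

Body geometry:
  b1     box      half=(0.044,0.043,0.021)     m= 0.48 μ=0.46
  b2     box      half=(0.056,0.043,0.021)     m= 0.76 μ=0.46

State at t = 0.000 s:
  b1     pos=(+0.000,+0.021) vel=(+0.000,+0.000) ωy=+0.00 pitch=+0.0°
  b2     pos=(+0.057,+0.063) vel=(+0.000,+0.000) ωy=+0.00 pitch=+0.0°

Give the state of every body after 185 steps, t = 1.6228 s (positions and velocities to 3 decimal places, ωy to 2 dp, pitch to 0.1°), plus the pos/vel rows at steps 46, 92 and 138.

State at t = 1.6228 s:
  b1     pos=(-0.002,+0.021) vel=(-0.001,+0.000) ωy=+0.00 pitch=+0.0°
  b2     pos=(+0.066,+0.050) vel=(+0.001,-0.001) ωy=-0.02 pitch=+36.7°

Key-timestep trajectory:
   step    t(s)  b1.x    b1.z    b1.vx   b1.vz   b2.x    b2.z    b2.vx   b2.vz 
     46  0.4035   -0.001  +0.021  -0.001  +0.000   +0.066  +0.051  +0.001  +0.000
     92  0.8070   -0.001  +0.021  -0.001  +0.000   +0.066  +0.051  +0.000  -0.001
    138  1.2105   -0.001  +0.021  -0.001  +0.000   +0.066  +0.051  +0.001  -0.001


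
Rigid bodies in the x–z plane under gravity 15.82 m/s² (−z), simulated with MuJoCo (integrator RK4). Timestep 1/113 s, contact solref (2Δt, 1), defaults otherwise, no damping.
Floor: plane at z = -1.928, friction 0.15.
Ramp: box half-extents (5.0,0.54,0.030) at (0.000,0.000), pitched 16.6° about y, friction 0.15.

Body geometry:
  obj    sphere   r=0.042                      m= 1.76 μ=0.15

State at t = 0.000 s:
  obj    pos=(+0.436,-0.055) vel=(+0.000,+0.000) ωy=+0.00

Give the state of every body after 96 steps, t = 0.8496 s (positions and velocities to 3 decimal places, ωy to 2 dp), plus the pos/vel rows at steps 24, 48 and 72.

State at t = 0.8496 s:
  obj    pos=(+1.553,-0.388) vel=(+2.629,-0.784) ωy=+65.27

Key-timestep trajectory:
   step    t(s)  obj.x    obj.z    obj.vx   obj.vz 
     24  0.2124   +0.506  -0.076  +0.657  -0.196
     48  0.4248   +0.715  -0.138  +1.314  -0.392
     72  0.6372   +1.064  -0.242  +1.972  -0.588


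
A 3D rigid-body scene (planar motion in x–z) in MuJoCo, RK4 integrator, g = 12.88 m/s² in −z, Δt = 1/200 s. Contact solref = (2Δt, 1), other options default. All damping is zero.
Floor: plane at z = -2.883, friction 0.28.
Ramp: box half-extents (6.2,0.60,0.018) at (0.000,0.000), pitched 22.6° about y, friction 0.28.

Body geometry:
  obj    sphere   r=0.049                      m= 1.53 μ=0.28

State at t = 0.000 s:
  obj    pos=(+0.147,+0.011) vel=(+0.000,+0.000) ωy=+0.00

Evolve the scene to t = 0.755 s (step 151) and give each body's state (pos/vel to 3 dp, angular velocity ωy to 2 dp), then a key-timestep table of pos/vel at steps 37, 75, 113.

State at t = 0.755 s:
  obj    pos=(+1.077,-0.376) vel=(+2.464,-1.026) ωy=+54.46

Key-timestep trajectory:
   step    t(s)  obj.x    obj.z    obj.vx   obj.vz 
     37  0.1850   +0.203  -0.012  +0.604  -0.251
     75  0.3750   +0.377  -0.084  +1.224  -0.510
    113  0.5650   +0.668  -0.206  +1.844  -0.768


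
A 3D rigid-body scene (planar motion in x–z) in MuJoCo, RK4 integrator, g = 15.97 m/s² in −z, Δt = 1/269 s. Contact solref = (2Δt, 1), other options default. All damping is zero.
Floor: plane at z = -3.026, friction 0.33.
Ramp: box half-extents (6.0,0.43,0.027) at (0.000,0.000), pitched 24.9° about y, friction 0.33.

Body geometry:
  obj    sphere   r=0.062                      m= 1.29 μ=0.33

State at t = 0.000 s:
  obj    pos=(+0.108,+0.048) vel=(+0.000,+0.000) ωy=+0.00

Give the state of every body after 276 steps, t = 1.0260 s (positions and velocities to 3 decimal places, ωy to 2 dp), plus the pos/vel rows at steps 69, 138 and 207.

State at t = 1.0260 s:
  obj    pos=(+2.401,-1.016) vel=(+4.470,-2.075) ωy=+79.47

Key-timestep trajectory:
   step    t(s)  obj.x    obj.z    obj.vx   obj.vz 
     69  0.2565   +0.251  -0.019  +1.118  -0.519
    138  0.5130   +0.681  -0.218  +2.235  -1.037
    207  0.7695   +1.398  -0.551  +3.352  -1.556


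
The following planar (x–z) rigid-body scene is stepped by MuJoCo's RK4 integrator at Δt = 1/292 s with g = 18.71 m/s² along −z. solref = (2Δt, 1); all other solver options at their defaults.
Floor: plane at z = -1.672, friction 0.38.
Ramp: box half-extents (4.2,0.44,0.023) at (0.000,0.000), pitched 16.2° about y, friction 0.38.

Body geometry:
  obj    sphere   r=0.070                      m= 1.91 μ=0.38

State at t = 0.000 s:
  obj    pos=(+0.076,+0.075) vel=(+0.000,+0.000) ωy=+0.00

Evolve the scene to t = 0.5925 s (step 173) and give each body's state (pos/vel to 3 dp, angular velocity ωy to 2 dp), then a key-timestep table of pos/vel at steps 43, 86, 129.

State at t = 0.5925 s:
  obj    pos=(+0.704,-0.108) vel=(+2.121,-0.616) ωy=+31.55

Key-timestep trajectory:
   step    t(s)  obj.x    obj.z    obj.vx   obj.vz 
     43  0.1473   +0.115  +0.063  +0.527  -0.153
     86  0.2945   +0.231  +0.030  +1.055  -0.306
    129  0.4418   +0.425  -0.027  +1.582  -0.460


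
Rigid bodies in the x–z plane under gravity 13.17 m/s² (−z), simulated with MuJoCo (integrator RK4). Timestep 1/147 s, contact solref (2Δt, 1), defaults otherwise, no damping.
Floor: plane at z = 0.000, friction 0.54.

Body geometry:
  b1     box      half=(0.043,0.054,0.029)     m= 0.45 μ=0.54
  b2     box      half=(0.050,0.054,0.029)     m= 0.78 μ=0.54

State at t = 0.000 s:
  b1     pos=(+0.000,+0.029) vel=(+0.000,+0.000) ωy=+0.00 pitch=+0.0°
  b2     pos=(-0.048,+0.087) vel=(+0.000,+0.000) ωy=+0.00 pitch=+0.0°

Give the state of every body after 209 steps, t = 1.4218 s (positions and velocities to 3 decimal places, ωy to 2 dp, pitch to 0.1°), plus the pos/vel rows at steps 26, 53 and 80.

State at t = 1.4218 s:
  b1     pos=(+0.000,+0.029) vel=(+0.000,+0.000) ωy=+0.00 pitch=+0.0°
  b2     pos=(-0.177,+0.029) vel=(+0.000,+0.000) ωy=+0.00 pitch=+180.0°

Key-timestep trajectory:
   step    t(s)  b1.x    b1.z    b1.vx   b1.vz   b2.x    b2.z    b2.vx   b2.vz 
     26  0.1769   +0.000  +0.029  +0.000  +0.000   -0.068  +0.074  -0.242  -0.382
     53  0.3605   +0.000  +0.029  +0.000  +0.000   -0.120  +0.057  -0.125  +0.019
     80  0.5442   +0.000  +0.029  +0.000  +0.000   -0.150  +0.052  -0.326  -0.167


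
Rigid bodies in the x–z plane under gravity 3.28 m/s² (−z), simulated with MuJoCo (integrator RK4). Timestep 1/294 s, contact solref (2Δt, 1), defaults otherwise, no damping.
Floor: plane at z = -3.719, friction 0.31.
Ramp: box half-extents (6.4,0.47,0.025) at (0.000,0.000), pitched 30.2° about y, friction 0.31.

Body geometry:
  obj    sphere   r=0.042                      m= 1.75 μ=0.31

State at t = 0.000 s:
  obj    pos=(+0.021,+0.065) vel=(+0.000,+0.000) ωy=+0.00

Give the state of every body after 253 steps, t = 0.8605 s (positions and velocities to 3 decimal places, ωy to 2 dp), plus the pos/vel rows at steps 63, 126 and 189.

State at t = 0.8605 s:
  obj    pos=(+0.398,-0.154) vel=(+0.877,-0.510) ωy=+24.14

Key-timestep trajectory:
   step    t(s)  obj.x    obj.z    obj.vx   obj.vz 
     63  0.2143   +0.045  +0.052  +0.218  -0.127
    126  0.4286   +0.115  +0.011  +0.437  -0.254
    189  0.6429   +0.232  -0.057  +0.655  -0.381


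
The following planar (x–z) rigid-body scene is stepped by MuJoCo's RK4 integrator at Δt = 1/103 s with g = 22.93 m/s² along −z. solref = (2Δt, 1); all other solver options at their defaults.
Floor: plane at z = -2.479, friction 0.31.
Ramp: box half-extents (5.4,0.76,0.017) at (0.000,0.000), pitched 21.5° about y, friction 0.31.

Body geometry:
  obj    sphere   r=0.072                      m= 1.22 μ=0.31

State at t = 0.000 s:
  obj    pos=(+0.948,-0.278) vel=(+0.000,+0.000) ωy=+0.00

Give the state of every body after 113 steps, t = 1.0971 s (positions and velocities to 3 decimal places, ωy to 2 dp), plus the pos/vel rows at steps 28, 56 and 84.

State at t = 1.0971 s:
  obj    pos=(+4.309,-1.602) vel=(+6.127,-2.413) ωy=+91.45

Key-timestep trajectory:
   step    t(s)  obj.x    obj.z    obj.vx   obj.vz 
     28  0.2718   +1.155  -0.359  +1.519  -0.598
     56  0.5437   +1.774  -0.603  +3.037  -1.196
     84  0.8155   +2.806  -1.010  +4.555  -1.794


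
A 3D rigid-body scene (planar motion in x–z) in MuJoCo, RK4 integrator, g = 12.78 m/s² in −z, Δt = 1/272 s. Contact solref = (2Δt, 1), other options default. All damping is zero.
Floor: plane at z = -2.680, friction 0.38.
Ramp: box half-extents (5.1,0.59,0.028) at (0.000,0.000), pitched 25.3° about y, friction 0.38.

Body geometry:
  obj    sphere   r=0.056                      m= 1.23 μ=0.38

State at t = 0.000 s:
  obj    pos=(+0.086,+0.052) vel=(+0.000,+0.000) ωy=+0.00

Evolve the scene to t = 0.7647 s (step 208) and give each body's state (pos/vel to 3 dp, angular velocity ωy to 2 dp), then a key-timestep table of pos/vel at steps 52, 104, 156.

State at t = 0.7647 s:
  obj    pos=(+1.117,-0.435) vel=(+2.697,-1.275) ωy=+53.26

Key-timestep trajectory:
   step    t(s)  obj.x    obj.z    obj.vx   obj.vz 
     52  0.1912   +0.151  +0.022  +0.674  -0.319
    104  0.3824   +0.344  -0.070  +1.349  -0.638
    156  0.5735   +0.666  -0.222  +2.023  -0.956


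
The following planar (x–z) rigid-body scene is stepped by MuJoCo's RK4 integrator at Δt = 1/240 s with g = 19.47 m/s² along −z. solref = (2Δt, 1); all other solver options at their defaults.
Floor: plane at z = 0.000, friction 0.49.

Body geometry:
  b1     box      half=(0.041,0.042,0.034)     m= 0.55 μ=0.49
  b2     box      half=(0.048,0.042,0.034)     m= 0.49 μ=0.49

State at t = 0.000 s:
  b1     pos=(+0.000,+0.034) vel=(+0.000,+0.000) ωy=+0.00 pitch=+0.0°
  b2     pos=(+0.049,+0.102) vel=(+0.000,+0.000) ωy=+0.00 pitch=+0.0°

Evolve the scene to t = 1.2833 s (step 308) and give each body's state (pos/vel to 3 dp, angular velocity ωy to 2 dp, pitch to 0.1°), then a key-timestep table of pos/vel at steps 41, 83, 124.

State at t = 1.2833 s:
  b1     pos=(+0.000,+0.034) vel=(+0.000,+0.000) ωy=+0.00 pitch=+0.0°
  b2     pos=(+0.094,+0.048) vel=(+0.000,+0.000) ωy=+0.00 pitch=+90.0°

Key-timestep trajectory:
   step    t(s)  b1.x    b1.z    b1.vx   b1.vz   b2.x    b2.z    b2.vx   b2.vz 
     41  0.1708   +0.000  +0.034  +0.000  +0.000   +0.086  +0.051  +0.634  -0.642
     83  0.3458   +0.000  +0.034  +0.000  +0.000   +0.124  +0.059  +0.013  +0.001
    124  0.5167   +0.000  +0.034  +0.000  +0.000   +0.101  +0.052  -0.388  -0.199


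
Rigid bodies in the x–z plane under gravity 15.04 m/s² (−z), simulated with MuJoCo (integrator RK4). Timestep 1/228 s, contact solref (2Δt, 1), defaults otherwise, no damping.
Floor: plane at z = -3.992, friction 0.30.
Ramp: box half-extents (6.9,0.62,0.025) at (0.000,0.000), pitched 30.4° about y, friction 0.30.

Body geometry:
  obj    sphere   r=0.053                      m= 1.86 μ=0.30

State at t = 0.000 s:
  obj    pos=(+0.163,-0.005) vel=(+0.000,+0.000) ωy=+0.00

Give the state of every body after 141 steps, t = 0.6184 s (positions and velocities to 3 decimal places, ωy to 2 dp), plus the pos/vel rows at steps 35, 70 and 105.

State at t = 0.6184 s:
  obj    pos=(+1.060,-0.531) vel=(+2.900,-1.701) ωy=+63.41

Key-timestep trajectory:
   step    t(s)  obj.x    obj.z    obj.vx   obj.vz 
     35  0.1535   +0.218  -0.038  +0.720  -0.422
     70  0.3070   +0.384  -0.135  +1.440  -0.845
    105  0.4605   +0.660  -0.297  +2.160  -1.267


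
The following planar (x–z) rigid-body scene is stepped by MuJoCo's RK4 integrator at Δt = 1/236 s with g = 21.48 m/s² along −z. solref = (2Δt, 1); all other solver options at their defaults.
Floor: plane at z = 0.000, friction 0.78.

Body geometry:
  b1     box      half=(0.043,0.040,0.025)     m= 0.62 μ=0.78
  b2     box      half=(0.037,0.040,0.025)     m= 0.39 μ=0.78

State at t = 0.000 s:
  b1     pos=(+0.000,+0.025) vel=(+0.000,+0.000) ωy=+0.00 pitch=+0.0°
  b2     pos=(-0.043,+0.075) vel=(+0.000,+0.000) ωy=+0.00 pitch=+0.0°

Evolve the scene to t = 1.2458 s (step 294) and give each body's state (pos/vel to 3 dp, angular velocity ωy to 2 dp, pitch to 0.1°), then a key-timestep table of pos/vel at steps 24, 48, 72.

State at t = 1.2458 s:
  b1     pos=(+0.000,+0.025) vel=(+0.000,+0.000) ωy=+0.00 pitch=+0.0°
  b2     pos=(-0.075,+0.037) vel=(+0.000,+0.000) ωy=+0.00 pitch=-90.0°

Key-timestep trajectory:
   step    t(s)  b1.x    b1.z    b1.vx   b1.vz   b2.x    b2.z    b2.vx   b2.vz 
     24  0.1017   +0.000  +0.025  +0.000  +0.000   -0.044  +0.075  -0.011  +0.000
     48  0.2034   +0.000  +0.025  +0.000  +0.000   -0.047  +0.075  -0.089  -0.015
     72  0.3051   +0.000  +0.025  +0.000  +0.000   -0.069  +0.053  -0.313  -0.788


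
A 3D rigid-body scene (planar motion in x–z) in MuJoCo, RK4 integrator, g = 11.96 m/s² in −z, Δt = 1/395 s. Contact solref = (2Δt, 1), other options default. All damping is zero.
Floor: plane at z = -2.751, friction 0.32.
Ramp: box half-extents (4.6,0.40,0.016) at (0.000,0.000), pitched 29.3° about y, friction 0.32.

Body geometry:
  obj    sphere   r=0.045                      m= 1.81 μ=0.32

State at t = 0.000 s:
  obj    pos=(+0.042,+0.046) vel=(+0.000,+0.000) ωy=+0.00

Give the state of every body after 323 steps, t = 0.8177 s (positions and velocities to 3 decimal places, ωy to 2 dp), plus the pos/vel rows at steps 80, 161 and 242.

State at t = 0.8177 s:
  obj    pos=(+1.261,-0.638) vel=(+2.981,-1.673) ωy=+75.96

Key-timestep trajectory:
   step    t(s)  obj.x    obj.z    obj.vx   obj.vz 
     80  0.2025   +0.117  +0.004  +0.738  -0.414
    161  0.4076   +0.345  -0.124  +1.486  -0.834
    242  0.6127   +0.726  -0.338  +2.234  -1.254


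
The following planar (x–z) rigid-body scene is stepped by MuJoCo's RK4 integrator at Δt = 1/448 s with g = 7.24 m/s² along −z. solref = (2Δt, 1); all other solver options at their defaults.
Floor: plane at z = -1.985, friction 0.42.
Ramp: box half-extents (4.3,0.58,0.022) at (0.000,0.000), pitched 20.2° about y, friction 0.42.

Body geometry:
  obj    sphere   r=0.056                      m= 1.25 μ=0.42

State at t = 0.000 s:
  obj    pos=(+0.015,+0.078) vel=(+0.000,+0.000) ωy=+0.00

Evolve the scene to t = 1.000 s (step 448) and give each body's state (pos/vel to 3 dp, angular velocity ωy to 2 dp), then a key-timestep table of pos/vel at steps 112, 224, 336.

State at t = 1.000 s:
  obj    pos=(+0.853,-0.231) vel=(+1.676,-0.617) ωy=+31.88

Key-timestep trajectory:
   step    t(s)  obj.x    obj.z    obj.vx   obj.vz 
    112  0.2500   +0.067  +0.058  +0.419  -0.154
    224  0.5000   +0.224  +0.001  +0.838  -0.308
    336  0.7500   +0.486  -0.096  +1.257  -0.462


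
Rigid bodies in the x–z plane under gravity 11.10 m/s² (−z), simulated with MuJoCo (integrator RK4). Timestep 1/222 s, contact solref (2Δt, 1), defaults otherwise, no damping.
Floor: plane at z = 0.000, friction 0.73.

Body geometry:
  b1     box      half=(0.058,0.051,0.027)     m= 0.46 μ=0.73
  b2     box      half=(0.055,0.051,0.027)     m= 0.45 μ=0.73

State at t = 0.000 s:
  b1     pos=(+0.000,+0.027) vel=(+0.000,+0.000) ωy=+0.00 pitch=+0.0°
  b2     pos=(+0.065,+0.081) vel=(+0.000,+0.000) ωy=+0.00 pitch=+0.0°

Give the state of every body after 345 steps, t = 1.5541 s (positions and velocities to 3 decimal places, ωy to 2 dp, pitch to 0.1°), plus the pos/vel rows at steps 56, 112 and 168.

State at t = 1.5541 s:
  b1     pos=(+0.000,+0.027) vel=(+0.000,+0.000) ωy=+0.00 pitch=+0.0°
  b2     pos=(+0.119,+0.055) vel=(+0.000,+0.000) ωy=+0.00 pitch=+90.0°

Key-timestep trajectory:
   step    t(s)  b1.x    b1.z    b1.vx   b1.vz   b2.x    b2.z    b2.vx   b2.vz 
     56  0.2523   +0.000  +0.027  +0.000  +0.000   +0.104  +0.060  +0.312  -0.063
    112  0.5045   +0.000  +0.027  +0.000  +0.000   +0.131  +0.060  -0.108  -0.026
    168  0.7568   +0.000  +0.027  +0.000  +0.000   +0.122  +0.056  +0.030  +0.022


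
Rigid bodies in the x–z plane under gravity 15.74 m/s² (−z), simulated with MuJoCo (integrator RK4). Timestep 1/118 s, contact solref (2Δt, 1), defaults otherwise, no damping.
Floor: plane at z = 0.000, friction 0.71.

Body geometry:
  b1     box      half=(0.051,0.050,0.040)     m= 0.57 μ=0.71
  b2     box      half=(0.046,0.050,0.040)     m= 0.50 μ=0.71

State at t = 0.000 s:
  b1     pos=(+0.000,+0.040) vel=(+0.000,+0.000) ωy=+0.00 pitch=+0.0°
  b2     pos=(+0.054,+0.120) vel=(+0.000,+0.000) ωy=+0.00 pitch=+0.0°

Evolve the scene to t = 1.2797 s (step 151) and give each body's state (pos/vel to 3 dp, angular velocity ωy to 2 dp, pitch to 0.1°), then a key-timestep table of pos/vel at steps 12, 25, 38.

State at t = 1.2797 s:
  b1     pos=(+0.000,+0.040) vel=(+0.000,+0.000) ωy=+0.00 pitch=+0.0°
  b2     pos=(+0.101,+0.046) vel=(+0.000,+0.000) ωy=+0.00 pitch=+90.0°

Key-timestep trajectory:
   step    t(s)  b1.x    b1.z    b1.vx   b1.vz   b2.x    b2.z    b2.vx   b2.vz 
     12  0.1017   +0.000  +0.040  +0.000  +0.001   +0.058  +0.119  +0.095  -0.015
     25  0.2119   +0.000  +0.040  -0.001  +0.000   +0.082  +0.106  +0.342  -0.409
     38  0.3220   +0.000  +0.040  +0.000  +0.000   +0.103  +0.042  -0.072  +0.141


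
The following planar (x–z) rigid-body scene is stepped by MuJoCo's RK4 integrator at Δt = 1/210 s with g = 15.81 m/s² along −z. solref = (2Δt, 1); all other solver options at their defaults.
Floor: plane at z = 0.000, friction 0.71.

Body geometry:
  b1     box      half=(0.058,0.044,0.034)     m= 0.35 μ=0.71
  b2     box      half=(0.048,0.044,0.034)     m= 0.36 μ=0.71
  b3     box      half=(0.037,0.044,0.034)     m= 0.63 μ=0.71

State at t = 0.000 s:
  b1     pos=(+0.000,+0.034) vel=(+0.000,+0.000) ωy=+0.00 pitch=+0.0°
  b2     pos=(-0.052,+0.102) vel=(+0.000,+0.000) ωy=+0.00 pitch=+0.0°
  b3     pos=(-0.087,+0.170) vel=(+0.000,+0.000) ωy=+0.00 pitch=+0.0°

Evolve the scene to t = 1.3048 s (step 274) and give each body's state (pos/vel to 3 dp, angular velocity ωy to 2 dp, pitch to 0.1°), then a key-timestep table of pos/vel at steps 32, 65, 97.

State at t = 1.3048 s:
  b1     pos=(+0.000,+0.034) vel=(+0.000,+0.000) ωy=+0.00 pitch=+0.0°
  b2     pos=(-0.099,+0.048) vel=(+0.000,+0.000) ωy=+0.00 pitch=-90.0°
  b3     pos=(-0.198,+0.037) vel=(+0.000,+0.000) ωy=+0.00 pitch=-90.0°

Key-timestep trajectory:
   step    t(s)  b1.x    b1.z    b1.vx   b1.vz   b2.x    b2.z    b2.vx   b2.vz   b3.x    b3.z    b3.vx   b3.vz 
     32  0.1524   +0.000  +0.034  +0.002  +0.000   -0.067  +0.101  -0.244  -0.065   -0.129  +0.146  -0.592  -0.529
     65  0.3095   +0.000  +0.034  +0.000  +0.000   -0.099  +0.048  +0.012  +0.016   -0.215  +0.047  -0.196  +0.086
     97  0.4619   +0.000  +0.034  +0.000  +0.000   -0.099  +0.048  +0.000  +0.000   -0.211  +0.046  +0.259  -0.113


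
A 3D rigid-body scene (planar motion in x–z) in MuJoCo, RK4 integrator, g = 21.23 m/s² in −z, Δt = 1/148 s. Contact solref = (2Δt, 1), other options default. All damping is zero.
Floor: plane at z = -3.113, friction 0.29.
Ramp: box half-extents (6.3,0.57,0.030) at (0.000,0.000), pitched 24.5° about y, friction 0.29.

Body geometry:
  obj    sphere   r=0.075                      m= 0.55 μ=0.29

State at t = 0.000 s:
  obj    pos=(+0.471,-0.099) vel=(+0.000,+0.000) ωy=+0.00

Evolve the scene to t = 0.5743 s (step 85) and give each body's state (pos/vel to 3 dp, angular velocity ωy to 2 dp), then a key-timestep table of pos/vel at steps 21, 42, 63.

State at t = 0.5743 s:
  obj    pos=(+1.415,-0.529) vel=(+3.286,-1.498) ωy=+48.14

Key-timestep trajectory:
   step    t(s)  obj.x    obj.z    obj.vx   obj.vz 
     21  0.1419   +0.529  -0.126  +0.812  -0.370
     42  0.2838   +0.701  -0.204  +1.624  -0.740
     63  0.4257   +0.990  -0.336  +2.436  -1.110


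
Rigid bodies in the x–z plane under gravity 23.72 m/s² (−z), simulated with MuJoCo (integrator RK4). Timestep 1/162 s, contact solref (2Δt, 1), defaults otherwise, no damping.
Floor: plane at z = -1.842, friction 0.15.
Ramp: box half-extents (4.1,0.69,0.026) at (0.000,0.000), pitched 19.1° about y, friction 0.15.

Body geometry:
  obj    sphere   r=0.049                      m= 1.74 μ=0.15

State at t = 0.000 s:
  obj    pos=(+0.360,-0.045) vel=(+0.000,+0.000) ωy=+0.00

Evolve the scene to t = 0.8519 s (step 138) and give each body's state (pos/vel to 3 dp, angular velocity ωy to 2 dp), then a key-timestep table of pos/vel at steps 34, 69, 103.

State at t = 0.8519 s:
  obj    pos=(+2.261,-0.704) vel=(+4.463,-1.545) ωy=+96.34

Key-timestep trajectory:
   step    t(s)  obj.x    obj.z    obj.vx   obj.vz 
     34  0.2099   +0.475  -0.085  +1.100  -0.381
     69  0.4259   +0.835  -0.210  +2.232  -0.773
    103  0.6358   +1.419  -0.412  +3.331  -1.153


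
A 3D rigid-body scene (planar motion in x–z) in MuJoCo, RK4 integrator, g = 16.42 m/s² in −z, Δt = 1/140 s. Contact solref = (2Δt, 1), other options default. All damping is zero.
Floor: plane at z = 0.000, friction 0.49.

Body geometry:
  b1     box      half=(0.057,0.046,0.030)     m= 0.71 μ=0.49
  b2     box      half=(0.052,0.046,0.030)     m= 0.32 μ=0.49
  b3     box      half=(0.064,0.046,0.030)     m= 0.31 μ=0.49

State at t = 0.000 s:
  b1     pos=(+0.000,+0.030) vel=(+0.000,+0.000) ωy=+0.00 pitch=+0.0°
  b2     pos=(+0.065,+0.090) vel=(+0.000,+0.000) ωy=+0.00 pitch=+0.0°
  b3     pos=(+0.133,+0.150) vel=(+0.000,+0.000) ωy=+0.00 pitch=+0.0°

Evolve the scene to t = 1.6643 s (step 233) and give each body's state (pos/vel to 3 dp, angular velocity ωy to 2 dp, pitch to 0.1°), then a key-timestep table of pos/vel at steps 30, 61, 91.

State at t = 1.6643 s:
  b1     pos=(+0.000,+0.030) vel=(+0.000,+0.000) ωy=+0.00 pitch=+0.0°
  b2     pos=(+0.114,+0.052) vel=(+0.000,+0.000) ωy=+0.00 pitch=+90.0°
  b3     pos=(+0.317,+0.030) vel=(+0.000,+0.000) ωy=+0.00 pitch=+180.0°

Key-timestep trajectory:
   step    t(s)  b1.x    b1.z    b1.vx   b1.vz   b2.x    b2.z    b2.vx   b2.vz   b3.x    b3.z    b3.vx   b3.vz 
     30  0.2143   +0.000  +0.030  +0.000  +0.000   +0.114  +0.052  +0.337  -0.151   +0.195  +0.070  +0.357  -0.011
     61  0.4357   +0.000  +0.030  +0.000  +0.000   +0.114  +0.052  -0.001  +0.002   +0.247  +0.071  +0.067  +0.003
     91  0.6500   +0.000  +0.030  +0.000  +0.000   +0.114  +0.052  +0.000  +0.000   +0.273  +0.066  +0.313  -0.105


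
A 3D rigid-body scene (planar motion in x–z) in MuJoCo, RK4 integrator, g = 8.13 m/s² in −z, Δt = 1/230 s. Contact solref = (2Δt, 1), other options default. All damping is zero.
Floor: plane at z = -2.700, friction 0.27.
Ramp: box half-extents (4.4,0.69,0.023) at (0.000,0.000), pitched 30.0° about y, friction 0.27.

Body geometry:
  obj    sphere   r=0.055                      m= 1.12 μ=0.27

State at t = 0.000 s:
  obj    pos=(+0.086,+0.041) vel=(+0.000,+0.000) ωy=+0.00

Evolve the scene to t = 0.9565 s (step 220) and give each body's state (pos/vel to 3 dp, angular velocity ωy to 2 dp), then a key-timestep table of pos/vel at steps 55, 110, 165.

State at t = 0.9565 s:
  obj    pos=(+1.236,-0.624) vel=(+2.405,-1.389) ωy=+50.49

Key-timestep trajectory:
   step    t(s)  obj.x    obj.z    obj.vx   obj.vz 
     55  0.2391   +0.158  -0.001  +0.601  -0.347
    110  0.4783   +0.374  -0.126  +1.203  -0.694
    165  0.7174   +0.733  -0.333  +1.804  -1.042


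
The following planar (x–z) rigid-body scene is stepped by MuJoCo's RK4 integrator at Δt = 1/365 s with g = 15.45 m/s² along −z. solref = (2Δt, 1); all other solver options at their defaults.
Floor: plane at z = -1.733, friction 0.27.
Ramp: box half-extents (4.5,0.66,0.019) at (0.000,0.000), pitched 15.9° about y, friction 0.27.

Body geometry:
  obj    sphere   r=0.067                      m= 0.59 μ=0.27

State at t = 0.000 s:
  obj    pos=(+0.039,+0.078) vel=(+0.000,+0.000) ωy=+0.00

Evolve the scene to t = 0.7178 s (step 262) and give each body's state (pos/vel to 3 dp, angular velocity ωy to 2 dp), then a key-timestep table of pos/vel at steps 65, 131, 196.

State at t = 0.7178 s:
  obj    pos=(+0.788,-0.135) vel=(+2.087,-0.595) ωy=+32.39

Key-timestep trajectory:
   step    t(s)  obj.x    obj.z    obj.vx   obj.vz 
     65  0.1781   +0.085  +0.065  +0.518  -0.148
    131  0.3589   +0.226  +0.025  +1.044  -0.297
    196  0.5370   +0.458  -0.041  +1.561  -0.445


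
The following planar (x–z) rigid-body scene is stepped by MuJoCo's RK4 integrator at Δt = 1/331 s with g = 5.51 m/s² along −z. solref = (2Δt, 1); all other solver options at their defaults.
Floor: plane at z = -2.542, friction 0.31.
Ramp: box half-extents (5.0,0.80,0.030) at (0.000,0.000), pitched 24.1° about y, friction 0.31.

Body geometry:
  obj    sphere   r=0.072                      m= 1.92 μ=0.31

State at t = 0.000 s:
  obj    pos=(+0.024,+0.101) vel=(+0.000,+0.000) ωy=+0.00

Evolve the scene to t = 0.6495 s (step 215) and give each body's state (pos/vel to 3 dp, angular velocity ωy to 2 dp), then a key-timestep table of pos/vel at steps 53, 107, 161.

State at t = 0.6495 s:
  obj    pos=(+0.334,-0.037) vel=(+0.953,-0.426) ωy=+14.50

Key-timestep trajectory:
   step    t(s)  obj.x    obj.z    obj.vx   obj.vz 
     53  0.1601   +0.043  +0.093  +0.235  -0.105
    107  0.3233   +0.101  +0.067  +0.474  -0.212
    161  0.4864   +0.198  +0.023  +0.714  -0.319


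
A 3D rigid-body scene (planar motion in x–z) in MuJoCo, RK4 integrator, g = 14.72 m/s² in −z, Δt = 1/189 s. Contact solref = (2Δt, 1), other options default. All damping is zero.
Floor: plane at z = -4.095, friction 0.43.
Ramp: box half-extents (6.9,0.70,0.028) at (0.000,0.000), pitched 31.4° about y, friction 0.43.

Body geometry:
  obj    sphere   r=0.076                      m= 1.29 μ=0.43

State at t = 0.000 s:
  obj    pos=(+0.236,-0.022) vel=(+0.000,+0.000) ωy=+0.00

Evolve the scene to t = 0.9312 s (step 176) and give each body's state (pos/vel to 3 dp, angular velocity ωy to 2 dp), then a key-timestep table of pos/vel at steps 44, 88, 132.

State at t = 0.9312 s:
  obj    pos=(+2.263,-1.260) vel=(+4.354,-2.658) ωy=+67.11

Key-timestep trajectory:
   step    t(s)  obj.x    obj.z    obj.vx   obj.vz 
     44  0.2328   +0.363  -0.100  +1.089  -0.665
     88  0.4656   +0.743  -0.332  +2.177  -1.329
    132  0.6984   +1.376  -0.718  +3.266  -1.993


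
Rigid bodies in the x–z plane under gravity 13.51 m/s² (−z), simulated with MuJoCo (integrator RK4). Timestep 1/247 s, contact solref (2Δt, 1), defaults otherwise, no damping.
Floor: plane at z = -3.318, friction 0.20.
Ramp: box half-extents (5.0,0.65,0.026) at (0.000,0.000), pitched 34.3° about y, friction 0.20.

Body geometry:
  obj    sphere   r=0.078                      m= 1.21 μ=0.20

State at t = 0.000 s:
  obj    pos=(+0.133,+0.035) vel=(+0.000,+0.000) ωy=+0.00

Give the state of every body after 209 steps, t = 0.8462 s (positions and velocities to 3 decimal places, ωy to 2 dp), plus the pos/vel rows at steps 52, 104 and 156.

State at t = 0.8462 s:
  obj    pos=(+1.742,-1.062) vel=(+3.802,-2.593) ωy=+58.97

Key-timestep trajectory:
   step    t(s)  obj.x    obj.z    obj.vx   obj.vz 
     52  0.2105   +0.233  -0.033  +0.946  -0.645
    104  0.4211   +0.531  -0.237  +1.892  -1.291
    156  0.6316   +1.029  -0.576  +2.838  -1.936
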